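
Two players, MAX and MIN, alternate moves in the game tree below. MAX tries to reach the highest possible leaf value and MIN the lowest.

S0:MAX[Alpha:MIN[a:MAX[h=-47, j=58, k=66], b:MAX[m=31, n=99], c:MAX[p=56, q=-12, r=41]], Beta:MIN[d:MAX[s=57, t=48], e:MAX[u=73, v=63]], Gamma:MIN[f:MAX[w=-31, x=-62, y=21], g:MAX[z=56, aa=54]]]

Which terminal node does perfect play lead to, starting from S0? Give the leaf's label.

s

a (MAX): max(-47, 58, 66) = 66
b (MAX): max(31, 99) = 99
c (MAX): max(56, -12, 41) = 56
Alpha (MIN): min(66, 99, 56) = 56
d (MAX): max(57, 48) = 57
e (MAX): max(73, 63) = 73
Beta (MIN): min(57, 73) = 57
f (MAX): max(-31, -62, 21) = 21
g (MAX): max(56, 54) = 56
Gamma (MIN): min(21, 56) = 21
S0 (MAX): max(56, 57, 21) = 57
At S0, MAX picks Beta (highest: 57).
At Beta, MIN picks d (lowest: 57).
At d, MAX picks s (highest: 57).
Terminal value 57.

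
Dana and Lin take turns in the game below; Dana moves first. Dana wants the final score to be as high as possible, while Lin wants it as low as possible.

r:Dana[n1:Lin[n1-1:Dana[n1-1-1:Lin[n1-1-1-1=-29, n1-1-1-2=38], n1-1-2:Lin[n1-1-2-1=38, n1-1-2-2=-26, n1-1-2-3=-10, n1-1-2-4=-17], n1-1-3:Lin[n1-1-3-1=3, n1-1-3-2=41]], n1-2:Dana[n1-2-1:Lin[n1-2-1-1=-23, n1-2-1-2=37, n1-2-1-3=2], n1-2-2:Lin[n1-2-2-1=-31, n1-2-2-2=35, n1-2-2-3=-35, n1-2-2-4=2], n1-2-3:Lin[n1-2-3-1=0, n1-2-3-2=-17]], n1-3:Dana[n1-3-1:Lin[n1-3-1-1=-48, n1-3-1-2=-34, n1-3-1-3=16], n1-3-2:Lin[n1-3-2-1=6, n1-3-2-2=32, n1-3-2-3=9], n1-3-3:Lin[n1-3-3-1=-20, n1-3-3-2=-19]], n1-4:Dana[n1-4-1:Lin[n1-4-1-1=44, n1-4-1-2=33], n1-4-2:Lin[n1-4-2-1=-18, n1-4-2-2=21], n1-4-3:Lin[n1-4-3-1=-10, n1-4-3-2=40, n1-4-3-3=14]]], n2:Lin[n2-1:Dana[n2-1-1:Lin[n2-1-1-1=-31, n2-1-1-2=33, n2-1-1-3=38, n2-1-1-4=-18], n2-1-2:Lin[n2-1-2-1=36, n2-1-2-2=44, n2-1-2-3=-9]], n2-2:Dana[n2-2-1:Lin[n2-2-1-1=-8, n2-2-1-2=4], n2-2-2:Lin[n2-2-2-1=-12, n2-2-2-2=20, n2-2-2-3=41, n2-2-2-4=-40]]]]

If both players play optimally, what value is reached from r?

-9

n1-1-1 (Lin): min(-29, 38) = -29
n1-1-2 (Lin): min(38, -26, -10, -17) = -26
n1-1-3 (Lin): min(3, 41) = 3
n1-1 (Dana): max(-29, -26, 3) = 3
n1-2-1 (Lin): min(-23, 37, 2) = -23
n1-2-2 (Lin): min(-31, 35, -35, 2) = -35
n1-2-3 (Lin): min(0, -17) = -17
n1-2 (Dana): max(-23, -35, -17) = -17
n1-3-1 (Lin): min(-48, -34, 16) = -48
n1-3-2 (Lin): min(6, 32, 9) = 6
n1-3-3 (Lin): min(-20, -19) = -20
n1-3 (Dana): max(-48, 6, -20) = 6
n1-4-1 (Lin): min(44, 33) = 33
n1-4-2 (Lin): min(-18, 21) = -18
n1-4-3 (Lin): min(-10, 40, 14) = -10
n1-4 (Dana): max(33, -18, -10) = 33
n1 (Lin): min(3, -17, 6, 33) = -17
n2-1-1 (Lin): min(-31, 33, 38, -18) = -31
n2-1-2 (Lin): min(36, 44, -9) = -9
n2-1 (Dana): max(-31, -9) = -9
n2-2-1 (Lin): min(-8, 4) = -8
n2-2-2 (Lin): min(-12, 20, 41, -40) = -40
n2-2 (Dana): max(-8, -40) = -8
n2 (Lin): min(-9, -8) = -9
r (Dana): max(-17, -9) = -9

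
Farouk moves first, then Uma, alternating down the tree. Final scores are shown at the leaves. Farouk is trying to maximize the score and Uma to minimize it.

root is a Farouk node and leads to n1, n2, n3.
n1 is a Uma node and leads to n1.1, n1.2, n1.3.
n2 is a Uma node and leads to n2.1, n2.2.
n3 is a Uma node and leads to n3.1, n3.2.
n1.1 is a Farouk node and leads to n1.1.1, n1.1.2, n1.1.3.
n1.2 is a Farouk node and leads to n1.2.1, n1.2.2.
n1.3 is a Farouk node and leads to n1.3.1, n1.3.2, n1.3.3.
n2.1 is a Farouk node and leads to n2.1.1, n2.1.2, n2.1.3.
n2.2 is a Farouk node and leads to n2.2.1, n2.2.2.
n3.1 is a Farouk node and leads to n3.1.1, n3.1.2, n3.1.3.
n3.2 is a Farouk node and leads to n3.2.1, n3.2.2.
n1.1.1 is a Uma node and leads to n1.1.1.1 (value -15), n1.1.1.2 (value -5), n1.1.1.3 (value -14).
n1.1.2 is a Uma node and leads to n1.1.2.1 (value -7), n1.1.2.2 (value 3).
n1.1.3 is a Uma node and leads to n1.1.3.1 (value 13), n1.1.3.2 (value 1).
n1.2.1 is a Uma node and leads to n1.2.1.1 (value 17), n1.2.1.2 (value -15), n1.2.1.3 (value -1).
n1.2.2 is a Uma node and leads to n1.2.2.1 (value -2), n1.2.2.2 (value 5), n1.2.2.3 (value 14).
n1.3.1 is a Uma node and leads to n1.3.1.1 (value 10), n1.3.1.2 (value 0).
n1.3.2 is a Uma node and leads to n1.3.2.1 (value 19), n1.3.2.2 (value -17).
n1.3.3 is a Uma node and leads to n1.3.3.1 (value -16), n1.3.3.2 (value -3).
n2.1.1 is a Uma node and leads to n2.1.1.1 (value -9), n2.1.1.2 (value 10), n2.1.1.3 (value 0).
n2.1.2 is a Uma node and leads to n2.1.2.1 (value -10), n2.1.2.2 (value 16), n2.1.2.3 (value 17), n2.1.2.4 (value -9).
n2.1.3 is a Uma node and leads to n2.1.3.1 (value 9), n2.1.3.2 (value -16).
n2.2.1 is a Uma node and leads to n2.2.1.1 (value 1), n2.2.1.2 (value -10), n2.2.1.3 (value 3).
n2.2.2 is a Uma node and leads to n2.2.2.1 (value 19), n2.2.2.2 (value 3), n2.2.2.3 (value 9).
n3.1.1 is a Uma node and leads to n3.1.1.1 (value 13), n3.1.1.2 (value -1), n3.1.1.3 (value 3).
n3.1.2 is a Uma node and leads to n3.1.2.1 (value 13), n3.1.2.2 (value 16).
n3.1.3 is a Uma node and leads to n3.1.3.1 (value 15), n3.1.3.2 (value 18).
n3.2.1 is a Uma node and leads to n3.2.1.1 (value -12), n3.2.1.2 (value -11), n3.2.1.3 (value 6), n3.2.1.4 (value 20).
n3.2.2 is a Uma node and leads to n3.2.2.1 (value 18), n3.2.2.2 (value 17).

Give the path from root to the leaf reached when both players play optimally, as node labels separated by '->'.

n1.1.1 (Uma): min(-15, -5, -14) = -15
n1.1.2 (Uma): min(-7, 3) = -7
n1.1.3 (Uma): min(13, 1) = 1
n1.1 (Farouk): max(-15, -7, 1) = 1
n1.2.1 (Uma): min(17, -15, -1) = -15
n1.2.2 (Uma): min(-2, 5, 14) = -2
n1.2 (Farouk): max(-15, -2) = -2
n1.3.1 (Uma): min(10, 0) = 0
n1.3.2 (Uma): min(19, -17) = -17
n1.3.3 (Uma): min(-16, -3) = -16
n1.3 (Farouk): max(0, -17, -16) = 0
n1 (Uma): min(1, -2, 0) = -2
n2.1.1 (Uma): min(-9, 10, 0) = -9
n2.1.2 (Uma): min(-10, 16, 17, -9) = -10
n2.1.3 (Uma): min(9, -16) = -16
n2.1 (Farouk): max(-9, -10, -16) = -9
n2.2.1 (Uma): min(1, -10, 3) = -10
n2.2.2 (Uma): min(19, 3, 9) = 3
n2.2 (Farouk): max(-10, 3) = 3
n2 (Uma): min(-9, 3) = -9
n3.1.1 (Uma): min(13, -1, 3) = -1
n3.1.2 (Uma): min(13, 16) = 13
n3.1.3 (Uma): min(15, 18) = 15
n3.1 (Farouk): max(-1, 13, 15) = 15
n3.2.1 (Uma): min(-12, -11, 6, 20) = -12
n3.2.2 (Uma): min(18, 17) = 17
n3.2 (Farouk): max(-12, 17) = 17
n3 (Uma): min(15, 17) = 15
root (Farouk): max(-2, -9, 15) = 15
At root, Farouk picks n3 (highest: 15).
At n3, Uma picks n3.1 (lowest: 15).
At n3.1, Farouk picks n3.1.3 (highest: 15).
At n3.1.3, Uma picks n3.1.3.1 (lowest: 15).
Terminal value 15.

root -> n3 -> n3.1 -> n3.1.3 -> n3.1.3.1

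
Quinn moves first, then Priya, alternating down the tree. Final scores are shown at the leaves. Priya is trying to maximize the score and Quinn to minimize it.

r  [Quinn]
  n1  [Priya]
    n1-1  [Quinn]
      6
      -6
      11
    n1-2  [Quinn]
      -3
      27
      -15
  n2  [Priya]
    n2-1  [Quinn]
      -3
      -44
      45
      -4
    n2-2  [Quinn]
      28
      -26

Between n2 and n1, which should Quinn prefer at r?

n2

n2-1 (Quinn): min(-3, -44, 45, -4) = -44
n2-2 (Quinn): min(28, -26) = -26
n2 (Priya): max(-44, -26) = -26
n1-1 (Quinn): min(6, -6, 11) = -6
n1-2 (Quinn): min(-3, 27, -15) = -15
n1 (Priya): max(-6, -15) = -6
Quinn prefers the lower value; n2=-26, n1=-6. n2 is better since -26 < -6.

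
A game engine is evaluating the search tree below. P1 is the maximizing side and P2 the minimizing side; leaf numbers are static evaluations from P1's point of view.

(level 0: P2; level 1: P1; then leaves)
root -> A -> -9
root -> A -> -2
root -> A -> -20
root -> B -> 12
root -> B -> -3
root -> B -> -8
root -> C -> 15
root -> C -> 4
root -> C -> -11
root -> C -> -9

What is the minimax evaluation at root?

-2

A (P1): max(-9, -2, -20) = -2
B (P1): max(12, -3, -8) = 12
C (P1): max(15, 4, -11, -9) = 15
root (P2): min(-2, 12, 15) = -2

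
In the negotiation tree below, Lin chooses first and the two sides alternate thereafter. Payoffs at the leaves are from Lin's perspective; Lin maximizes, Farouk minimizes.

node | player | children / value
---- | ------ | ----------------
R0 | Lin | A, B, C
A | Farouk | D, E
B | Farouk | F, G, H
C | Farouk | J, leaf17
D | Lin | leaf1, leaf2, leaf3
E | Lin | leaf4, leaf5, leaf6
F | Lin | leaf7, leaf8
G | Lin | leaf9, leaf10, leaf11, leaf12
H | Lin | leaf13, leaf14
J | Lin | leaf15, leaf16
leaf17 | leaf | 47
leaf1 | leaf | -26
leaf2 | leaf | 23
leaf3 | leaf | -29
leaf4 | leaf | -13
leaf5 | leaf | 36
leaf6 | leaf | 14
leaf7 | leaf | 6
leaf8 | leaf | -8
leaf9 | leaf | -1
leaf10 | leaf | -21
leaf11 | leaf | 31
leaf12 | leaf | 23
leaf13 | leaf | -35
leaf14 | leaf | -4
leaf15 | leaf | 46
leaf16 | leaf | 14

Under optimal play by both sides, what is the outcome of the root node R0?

D (Lin): max(-26, 23, -29) = 23
E (Lin): max(-13, 36, 14) = 36
A (Farouk): min(23, 36) = 23
F (Lin): max(6, -8) = 6
G (Lin): max(-1, -21, 31, 23) = 31
H (Lin): max(-35, -4) = -4
B (Farouk): min(6, 31, -4) = -4
J (Lin): max(46, 14) = 46
C (Farouk): min(46, 47) = 46
R0 (Lin): max(23, -4, 46) = 46

46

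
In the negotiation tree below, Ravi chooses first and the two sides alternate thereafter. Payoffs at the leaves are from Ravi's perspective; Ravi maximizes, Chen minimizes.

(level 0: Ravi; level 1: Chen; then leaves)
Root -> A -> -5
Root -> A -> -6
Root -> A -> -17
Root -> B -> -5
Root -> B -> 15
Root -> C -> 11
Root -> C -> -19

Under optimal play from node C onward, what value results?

C (Chen): min(11, -19) = -19

-19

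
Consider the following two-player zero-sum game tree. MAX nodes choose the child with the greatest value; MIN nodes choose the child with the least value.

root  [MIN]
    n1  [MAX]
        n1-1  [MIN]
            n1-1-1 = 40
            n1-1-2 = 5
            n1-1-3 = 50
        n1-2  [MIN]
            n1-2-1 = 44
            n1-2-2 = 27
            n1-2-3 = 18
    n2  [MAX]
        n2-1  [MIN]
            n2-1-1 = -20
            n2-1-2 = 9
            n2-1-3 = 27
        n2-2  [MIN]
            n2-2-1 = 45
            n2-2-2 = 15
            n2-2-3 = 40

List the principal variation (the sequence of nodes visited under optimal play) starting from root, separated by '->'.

root -> n2 -> n2-2 -> n2-2-2

n1-1 (MIN): min(40, 5, 50) = 5
n1-2 (MIN): min(44, 27, 18) = 18
n1 (MAX): max(5, 18) = 18
n2-1 (MIN): min(-20, 9, 27) = -20
n2-2 (MIN): min(45, 15, 40) = 15
n2 (MAX): max(-20, 15) = 15
root (MIN): min(18, 15) = 15
At root, MIN picks n2 (lowest: 15).
At n2, MAX picks n2-2 (highest: 15).
At n2-2, MIN picks n2-2-2 (lowest: 15).
Terminal value 15.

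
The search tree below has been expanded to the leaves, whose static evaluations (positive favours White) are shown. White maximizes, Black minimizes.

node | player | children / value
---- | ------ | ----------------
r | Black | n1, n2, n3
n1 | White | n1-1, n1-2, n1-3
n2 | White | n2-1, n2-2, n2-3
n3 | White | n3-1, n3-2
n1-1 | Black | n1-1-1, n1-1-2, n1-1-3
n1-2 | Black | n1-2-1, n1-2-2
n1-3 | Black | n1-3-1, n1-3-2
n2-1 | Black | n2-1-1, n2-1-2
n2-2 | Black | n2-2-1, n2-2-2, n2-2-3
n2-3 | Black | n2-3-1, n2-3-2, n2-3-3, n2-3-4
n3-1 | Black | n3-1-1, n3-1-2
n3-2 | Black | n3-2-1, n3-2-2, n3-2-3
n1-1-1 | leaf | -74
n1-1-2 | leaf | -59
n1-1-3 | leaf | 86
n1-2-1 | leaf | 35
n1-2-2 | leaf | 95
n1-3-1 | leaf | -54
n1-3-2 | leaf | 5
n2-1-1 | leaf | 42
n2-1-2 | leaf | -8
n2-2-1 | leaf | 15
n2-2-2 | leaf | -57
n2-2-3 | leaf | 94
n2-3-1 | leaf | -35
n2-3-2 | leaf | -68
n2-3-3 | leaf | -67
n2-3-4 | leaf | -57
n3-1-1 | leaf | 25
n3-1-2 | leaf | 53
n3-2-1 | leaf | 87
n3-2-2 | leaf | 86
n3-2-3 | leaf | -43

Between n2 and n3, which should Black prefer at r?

n2-1 (Black): min(42, -8) = -8
n2-2 (Black): min(15, -57, 94) = -57
n2-3 (Black): min(-35, -68, -67, -57) = -68
n2 (White): max(-8, -57, -68) = -8
n3-1 (Black): min(25, 53) = 25
n3-2 (Black): min(87, 86, -43) = -43
n3 (White): max(25, -43) = 25
Black prefers the lower value; n2=-8, n3=25. n2 is better since -8 < 25.

n2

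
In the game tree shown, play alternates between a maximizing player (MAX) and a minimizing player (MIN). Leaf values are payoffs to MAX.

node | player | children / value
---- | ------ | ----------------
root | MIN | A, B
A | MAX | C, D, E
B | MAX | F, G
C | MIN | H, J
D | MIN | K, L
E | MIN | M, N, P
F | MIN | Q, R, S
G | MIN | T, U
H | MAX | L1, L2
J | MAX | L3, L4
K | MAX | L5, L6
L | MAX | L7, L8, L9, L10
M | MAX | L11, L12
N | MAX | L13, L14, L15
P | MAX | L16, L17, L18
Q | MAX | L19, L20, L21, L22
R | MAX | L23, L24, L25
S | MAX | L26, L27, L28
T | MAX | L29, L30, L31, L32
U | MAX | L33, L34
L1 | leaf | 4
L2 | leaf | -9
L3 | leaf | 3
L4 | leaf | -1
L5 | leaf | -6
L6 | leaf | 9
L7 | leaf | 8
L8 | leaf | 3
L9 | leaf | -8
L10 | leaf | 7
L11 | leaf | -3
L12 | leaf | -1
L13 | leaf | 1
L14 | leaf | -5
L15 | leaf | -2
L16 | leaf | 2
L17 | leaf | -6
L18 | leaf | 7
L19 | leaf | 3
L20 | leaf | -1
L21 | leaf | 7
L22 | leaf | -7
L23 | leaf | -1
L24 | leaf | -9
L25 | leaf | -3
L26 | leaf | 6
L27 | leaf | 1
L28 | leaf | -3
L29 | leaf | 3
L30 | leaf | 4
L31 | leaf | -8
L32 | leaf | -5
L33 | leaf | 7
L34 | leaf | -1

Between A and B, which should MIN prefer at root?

H (MAX): max(4, -9) = 4
J (MAX): max(3, -1) = 3
C (MIN): min(4, 3) = 3
K (MAX): max(-6, 9) = 9
L (MAX): max(8, 3, -8, 7) = 8
D (MIN): min(9, 8) = 8
M (MAX): max(-3, -1) = -1
N (MAX): max(1, -5, -2) = 1
P (MAX): max(2, -6, 7) = 7
E (MIN): min(-1, 1, 7) = -1
A (MAX): max(3, 8, -1) = 8
Q (MAX): max(3, -1, 7, -7) = 7
R (MAX): max(-1, -9, -3) = -1
S (MAX): max(6, 1, -3) = 6
F (MIN): min(7, -1, 6) = -1
T (MAX): max(3, 4, -8, -5) = 4
U (MAX): max(7, -1) = 7
G (MIN): min(4, 7) = 4
B (MAX): max(-1, 4) = 4
MIN prefers the lower value; A=8, B=4. B is better since 4 < 8.

B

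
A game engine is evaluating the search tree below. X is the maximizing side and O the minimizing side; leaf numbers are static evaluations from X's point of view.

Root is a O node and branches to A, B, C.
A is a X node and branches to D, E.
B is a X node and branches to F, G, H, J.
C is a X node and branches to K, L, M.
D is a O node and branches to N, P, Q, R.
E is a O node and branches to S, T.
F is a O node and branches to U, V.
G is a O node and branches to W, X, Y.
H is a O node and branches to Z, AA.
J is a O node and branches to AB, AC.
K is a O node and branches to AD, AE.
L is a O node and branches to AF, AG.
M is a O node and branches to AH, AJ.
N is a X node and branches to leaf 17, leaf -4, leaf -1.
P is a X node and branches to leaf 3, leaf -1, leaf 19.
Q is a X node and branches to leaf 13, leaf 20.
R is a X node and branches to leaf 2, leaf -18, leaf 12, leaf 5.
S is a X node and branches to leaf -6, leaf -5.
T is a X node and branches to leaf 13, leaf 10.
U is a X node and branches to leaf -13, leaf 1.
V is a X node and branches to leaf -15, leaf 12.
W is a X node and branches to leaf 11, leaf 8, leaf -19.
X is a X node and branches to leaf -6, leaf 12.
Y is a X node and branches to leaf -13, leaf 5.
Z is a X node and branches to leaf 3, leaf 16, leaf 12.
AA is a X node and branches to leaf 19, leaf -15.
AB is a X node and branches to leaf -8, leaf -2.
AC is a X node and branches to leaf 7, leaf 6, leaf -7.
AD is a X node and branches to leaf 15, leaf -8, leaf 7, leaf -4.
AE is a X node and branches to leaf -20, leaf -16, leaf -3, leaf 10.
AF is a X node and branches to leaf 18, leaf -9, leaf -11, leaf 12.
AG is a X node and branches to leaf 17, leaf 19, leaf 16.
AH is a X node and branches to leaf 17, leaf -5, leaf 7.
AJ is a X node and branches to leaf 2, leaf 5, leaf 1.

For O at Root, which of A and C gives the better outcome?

A

N (X): max(17, -4, -1) = 17
P (X): max(3, -1, 19) = 19
Q (X): max(13, 20) = 20
R (X): max(2, -18, 12, 5) = 12
D (O): min(17, 19, 20, 12) = 12
S (X): max(-6, -5) = -5
T (X): max(13, 10) = 13
E (O): min(-5, 13) = -5
A (X): max(12, -5) = 12
AD (X): max(15, -8, 7, -4) = 15
AE (X): max(-20, -16, -3, 10) = 10
K (O): min(15, 10) = 10
AF (X): max(18, -9, -11, 12) = 18
AG (X): max(17, 19, 16) = 19
L (O): min(18, 19) = 18
AH (X): max(17, -5, 7) = 17
AJ (X): max(2, 5, 1) = 5
M (O): min(17, 5) = 5
C (X): max(10, 18, 5) = 18
O prefers the lower value; A=12, C=18. A is better since 12 < 18.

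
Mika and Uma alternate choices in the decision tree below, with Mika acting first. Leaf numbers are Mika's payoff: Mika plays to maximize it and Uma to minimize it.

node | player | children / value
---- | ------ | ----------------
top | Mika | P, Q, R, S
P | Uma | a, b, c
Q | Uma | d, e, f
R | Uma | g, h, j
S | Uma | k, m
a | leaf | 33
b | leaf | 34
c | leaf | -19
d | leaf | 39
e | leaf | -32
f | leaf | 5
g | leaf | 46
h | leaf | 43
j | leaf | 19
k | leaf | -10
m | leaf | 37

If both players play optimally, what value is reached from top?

P (Uma): min(33, 34, -19) = -19
Q (Uma): min(39, -32, 5) = -32
R (Uma): min(46, 43, 19) = 19
S (Uma): min(-10, 37) = -10
top (Mika): max(-19, -32, 19, -10) = 19

19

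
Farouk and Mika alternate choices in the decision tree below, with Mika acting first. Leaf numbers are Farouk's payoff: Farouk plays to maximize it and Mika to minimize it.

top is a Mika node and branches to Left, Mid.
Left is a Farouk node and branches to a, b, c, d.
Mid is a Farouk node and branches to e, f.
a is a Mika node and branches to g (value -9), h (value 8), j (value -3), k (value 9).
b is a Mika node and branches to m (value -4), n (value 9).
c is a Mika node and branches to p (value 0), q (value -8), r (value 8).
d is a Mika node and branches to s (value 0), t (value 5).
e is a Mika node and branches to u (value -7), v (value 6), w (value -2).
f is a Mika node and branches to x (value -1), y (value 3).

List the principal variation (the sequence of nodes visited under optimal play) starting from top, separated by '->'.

a (Mika): min(-9, 8, -3, 9) = -9
b (Mika): min(-4, 9) = -4
c (Mika): min(0, -8, 8) = -8
d (Mika): min(0, 5) = 0
Left (Farouk): max(-9, -4, -8, 0) = 0
e (Mika): min(-7, 6, -2) = -7
f (Mika): min(-1, 3) = -1
Mid (Farouk): max(-7, -1) = -1
top (Mika): min(0, -1) = -1
At top, Mika picks Mid (lowest: -1).
At Mid, Farouk picks f (highest: -1).
At f, Mika picks x (lowest: -1).
Terminal value -1.

top -> Mid -> f -> x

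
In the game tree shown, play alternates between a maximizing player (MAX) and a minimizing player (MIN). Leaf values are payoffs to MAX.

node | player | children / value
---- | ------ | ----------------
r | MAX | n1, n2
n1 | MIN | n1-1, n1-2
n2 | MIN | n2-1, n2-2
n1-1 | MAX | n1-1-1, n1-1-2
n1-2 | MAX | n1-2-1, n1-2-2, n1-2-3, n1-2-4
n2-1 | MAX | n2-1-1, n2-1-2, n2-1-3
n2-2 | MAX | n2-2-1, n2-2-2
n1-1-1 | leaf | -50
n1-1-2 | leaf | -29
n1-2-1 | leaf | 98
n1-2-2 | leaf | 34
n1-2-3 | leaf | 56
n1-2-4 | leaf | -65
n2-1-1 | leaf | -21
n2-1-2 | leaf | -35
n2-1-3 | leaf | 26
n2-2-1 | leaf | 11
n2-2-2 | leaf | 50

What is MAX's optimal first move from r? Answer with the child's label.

n1-1 (MAX): max(-50, -29) = -29
n1-2 (MAX): max(98, 34, 56, -65) = 98
n1 (MIN): min(-29, 98) = -29
n2-1 (MAX): max(-21, -35, 26) = 26
n2-2 (MAX): max(11, 50) = 50
n2 (MIN): min(26, 50) = 26
r (MAX): max(-29, 26) = 26
MAX at r wants the highest of {n1=-29, n2=26}, so chooses n2.

n2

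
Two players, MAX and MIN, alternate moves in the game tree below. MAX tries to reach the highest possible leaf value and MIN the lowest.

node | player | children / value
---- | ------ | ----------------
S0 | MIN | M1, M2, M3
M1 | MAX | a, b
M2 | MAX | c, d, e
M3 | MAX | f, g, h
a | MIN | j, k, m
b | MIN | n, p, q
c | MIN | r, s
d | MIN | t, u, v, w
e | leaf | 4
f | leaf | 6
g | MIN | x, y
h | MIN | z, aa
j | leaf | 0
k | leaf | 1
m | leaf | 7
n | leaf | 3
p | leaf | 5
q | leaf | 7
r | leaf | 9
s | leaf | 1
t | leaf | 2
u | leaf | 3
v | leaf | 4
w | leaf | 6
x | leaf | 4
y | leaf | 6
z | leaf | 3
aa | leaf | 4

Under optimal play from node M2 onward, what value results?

c (MIN): min(9, 1) = 1
d (MIN): min(2, 3, 4, 6) = 2
M2 (MAX): max(1, 2, 4) = 4

4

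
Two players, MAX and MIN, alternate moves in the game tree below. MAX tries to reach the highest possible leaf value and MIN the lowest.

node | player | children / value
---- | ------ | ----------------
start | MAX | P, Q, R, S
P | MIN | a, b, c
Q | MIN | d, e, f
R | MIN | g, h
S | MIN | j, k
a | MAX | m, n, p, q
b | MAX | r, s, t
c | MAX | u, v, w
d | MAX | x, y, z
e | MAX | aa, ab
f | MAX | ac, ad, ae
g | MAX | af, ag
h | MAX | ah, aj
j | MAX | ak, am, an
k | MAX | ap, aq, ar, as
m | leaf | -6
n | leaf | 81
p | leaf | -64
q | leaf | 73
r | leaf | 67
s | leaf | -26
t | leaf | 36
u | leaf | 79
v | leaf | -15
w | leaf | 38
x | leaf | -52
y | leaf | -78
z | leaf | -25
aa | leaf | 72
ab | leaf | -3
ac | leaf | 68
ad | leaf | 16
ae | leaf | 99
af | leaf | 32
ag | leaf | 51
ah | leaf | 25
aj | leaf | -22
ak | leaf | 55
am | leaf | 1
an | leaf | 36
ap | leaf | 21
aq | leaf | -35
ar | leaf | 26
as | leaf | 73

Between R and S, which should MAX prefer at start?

S

g (MAX): max(32, 51) = 51
h (MAX): max(25, -22) = 25
R (MIN): min(51, 25) = 25
j (MAX): max(55, 1, 36) = 55
k (MAX): max(21, -35, 26, 73) = 73
S (MIN): min(55, 73) = 55
MAX prefers the higher value; R=25, S=55. S is better since 55 > 25.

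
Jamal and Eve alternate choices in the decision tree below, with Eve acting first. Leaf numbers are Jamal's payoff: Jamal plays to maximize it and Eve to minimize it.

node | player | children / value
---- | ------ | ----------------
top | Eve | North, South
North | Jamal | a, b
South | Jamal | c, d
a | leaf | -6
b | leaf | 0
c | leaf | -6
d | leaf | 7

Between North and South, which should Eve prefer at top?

North (Jamal): max(-6, 0) = 0
South (Jamal): max(-6, 7) = 7
Eve prefers the lower value; North=0, South=7. North is better since 0 < 7.

North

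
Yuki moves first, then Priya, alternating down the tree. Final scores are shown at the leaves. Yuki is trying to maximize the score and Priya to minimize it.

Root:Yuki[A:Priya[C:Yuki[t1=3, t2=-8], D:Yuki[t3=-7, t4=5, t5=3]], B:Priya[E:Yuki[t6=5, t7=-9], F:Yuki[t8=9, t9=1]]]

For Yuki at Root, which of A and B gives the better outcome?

C (Yuki): max(3, -8) = 3
D (Yuki): max(-7, 5, 3) = 5
A (Priya): min(3, 5) = 3
E (Yuki): max(5, -9) = 5
F (Yuki): max(9, 1) = 9
B (Priya): min(5, 9) = 5
Yuki prefers the higher value; A=3, B=5. B is better since 5 > 3.

B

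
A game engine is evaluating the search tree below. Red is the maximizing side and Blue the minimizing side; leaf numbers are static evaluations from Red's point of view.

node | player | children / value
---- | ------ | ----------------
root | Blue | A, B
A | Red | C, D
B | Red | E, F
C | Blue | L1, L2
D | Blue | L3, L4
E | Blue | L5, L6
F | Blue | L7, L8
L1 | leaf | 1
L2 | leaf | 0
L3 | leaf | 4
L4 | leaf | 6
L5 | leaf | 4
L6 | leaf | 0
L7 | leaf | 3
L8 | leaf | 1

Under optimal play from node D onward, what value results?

D (Blue): min(4, 6) = 4

4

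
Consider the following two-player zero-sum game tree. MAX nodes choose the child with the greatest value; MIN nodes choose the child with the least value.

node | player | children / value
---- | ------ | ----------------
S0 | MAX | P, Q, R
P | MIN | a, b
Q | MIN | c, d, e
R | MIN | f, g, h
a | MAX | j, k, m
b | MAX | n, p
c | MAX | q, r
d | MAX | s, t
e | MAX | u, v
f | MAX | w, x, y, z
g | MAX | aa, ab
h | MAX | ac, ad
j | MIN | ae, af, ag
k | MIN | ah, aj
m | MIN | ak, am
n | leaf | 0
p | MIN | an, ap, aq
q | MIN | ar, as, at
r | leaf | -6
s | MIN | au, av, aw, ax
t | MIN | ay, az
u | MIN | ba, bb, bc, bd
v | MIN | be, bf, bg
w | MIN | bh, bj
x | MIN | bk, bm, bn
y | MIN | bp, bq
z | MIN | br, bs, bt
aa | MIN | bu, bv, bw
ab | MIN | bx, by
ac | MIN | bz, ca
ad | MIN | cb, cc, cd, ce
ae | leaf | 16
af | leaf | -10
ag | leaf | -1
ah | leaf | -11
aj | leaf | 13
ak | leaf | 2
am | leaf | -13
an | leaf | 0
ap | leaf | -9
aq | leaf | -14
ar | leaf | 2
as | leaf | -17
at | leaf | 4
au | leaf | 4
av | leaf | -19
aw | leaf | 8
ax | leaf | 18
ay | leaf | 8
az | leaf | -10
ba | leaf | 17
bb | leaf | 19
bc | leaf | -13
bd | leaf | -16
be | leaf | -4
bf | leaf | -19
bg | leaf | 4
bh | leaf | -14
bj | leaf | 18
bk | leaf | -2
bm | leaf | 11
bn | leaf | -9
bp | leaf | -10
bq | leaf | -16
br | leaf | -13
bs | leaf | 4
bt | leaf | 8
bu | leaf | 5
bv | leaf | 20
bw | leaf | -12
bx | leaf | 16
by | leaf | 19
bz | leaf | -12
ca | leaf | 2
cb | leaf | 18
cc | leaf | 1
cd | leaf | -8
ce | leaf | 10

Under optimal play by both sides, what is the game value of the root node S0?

j (MIN): min(16, -10, -1) = -10
k (MIN): min(-11, 13) = -11
m (MIN): min(2, -13) = -13
a (MAX): max(-10, -11, -13) = -10
p (MIN): min(0, -9, -14) = -14
b (MAX): max(0, -14) = 0
P (MIN): min(-10, 0) = -10
q (MIN): min(2, -17, 4) = -17
c (MAX): max(-17, -6) = -6
s (MIN): min(4, -19, 8, 18) = -19
t (MIN): min(8, -10) = -10
d (MAX): max(-19, -10) = -10
u (MIN): min(17, 19, -13, -16) = -16
v (MIN): min(-4, -19, 4) = -19
e (MAX): max(-16, -19) = -16
Q (MIN): min(-6, -10, -16) = -16
w (MIN): min(-14, 18) = -14
x (MIN): min(-2, 11, -9) = -9
y (MIN): min(-10, -16) = -16
z (MIN): min(-13, 4, 8) = -13
f (MAX): max(-14, -9, -16, -13) = -9
aa (MIN): min(5, 20, -12) = -12
ab (MIN): min(16, 19) = 16
g (MAX): max(-12, 16) = 16
ac (MIN): min(-12, 2) = -12
ad (MIN): min(18, 1, -8, 10) = -8
h (MAX): max(-12, -8) = -8
R (MIN): min(-9, 16, -8) = -9
S0 (MAX): max(-10, -16, -9) = -9

-9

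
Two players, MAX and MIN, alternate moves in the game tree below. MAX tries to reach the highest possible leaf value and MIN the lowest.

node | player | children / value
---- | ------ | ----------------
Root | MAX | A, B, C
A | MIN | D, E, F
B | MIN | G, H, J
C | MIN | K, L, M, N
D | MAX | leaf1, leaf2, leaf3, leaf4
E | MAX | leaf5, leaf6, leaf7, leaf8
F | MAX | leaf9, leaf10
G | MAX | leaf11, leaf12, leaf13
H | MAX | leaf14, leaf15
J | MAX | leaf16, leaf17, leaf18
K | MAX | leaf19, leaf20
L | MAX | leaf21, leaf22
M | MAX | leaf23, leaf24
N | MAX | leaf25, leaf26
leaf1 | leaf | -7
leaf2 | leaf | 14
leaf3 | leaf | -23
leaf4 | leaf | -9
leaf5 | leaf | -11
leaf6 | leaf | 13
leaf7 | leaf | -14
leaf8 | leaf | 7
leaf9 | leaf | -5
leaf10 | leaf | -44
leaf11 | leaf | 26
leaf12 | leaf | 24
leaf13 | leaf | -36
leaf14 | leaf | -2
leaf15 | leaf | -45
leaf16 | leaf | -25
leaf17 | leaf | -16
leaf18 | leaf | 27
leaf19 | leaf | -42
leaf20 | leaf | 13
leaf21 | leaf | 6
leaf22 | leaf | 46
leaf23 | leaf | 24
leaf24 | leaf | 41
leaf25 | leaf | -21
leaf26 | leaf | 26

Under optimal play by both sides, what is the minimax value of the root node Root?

D (MAX): max(-7, 14, -23, -9) = 14
E (MAX): max(-11, 13, -14, 7) = 13
F (MAX): max(-5, -44) = -5
A (MIN): min(14, 13, -5) = -5
G (MAX): max(26, 24, -36) = 26
H (MAX): max(-2, -45) = -2
J (MAX): max(-25, -16, 27) = 27
B (MIN): min(26, -2, 27) = -2
K (MAX): max(-42, 13) = 13
L (MAX): max(6, 46) = 46
M (MAX): max(24, 41) = 41
N (MAX): max(-21, 26) = 26
C (MIN): min(13, 46, 41, 26) = 13
Root (MAX): max(-5, -2, 13) = 13

13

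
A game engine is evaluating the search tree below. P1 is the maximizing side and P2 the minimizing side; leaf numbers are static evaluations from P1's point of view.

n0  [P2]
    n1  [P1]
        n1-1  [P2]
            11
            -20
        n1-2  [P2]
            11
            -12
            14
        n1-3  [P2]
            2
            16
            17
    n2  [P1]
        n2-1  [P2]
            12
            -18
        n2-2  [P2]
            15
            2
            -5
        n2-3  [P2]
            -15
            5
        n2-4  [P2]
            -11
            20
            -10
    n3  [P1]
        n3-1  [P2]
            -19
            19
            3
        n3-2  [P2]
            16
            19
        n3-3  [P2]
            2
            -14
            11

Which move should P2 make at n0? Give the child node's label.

n1-1 (P2): min(11, -20) = -20
n1-2 (P2): min(11, -12, 14) = -12
n1-3 (P2): min(2, 16, 17) = 2
n1 (P1): max(-20, -12, 2) = 2
n2-1 (P2): min(12, -18) = -18
n2-2 (P2): min(15, 2, -5) = -5
n2-3 (P2): min(-15, 5) = -15
n2-4 (P2): min(-11, 20, -10) = -11
n2 (P1): max(-18, -5, -15, -11) = -5
n3-1 (P2): min(-19, 19, 3) = -19
n3-2 (P2): min(16, 19) = 16
n3-3 (P2): min(2, -14, 11) = -14
n3 (P1): max(-19, 16, -14) = 16
n0 (P2): min(2, -5, 16) = -5
P2 at n0 wants the lowest of {n1=2, n2=-5, n3=16}, so chooses n2.

n2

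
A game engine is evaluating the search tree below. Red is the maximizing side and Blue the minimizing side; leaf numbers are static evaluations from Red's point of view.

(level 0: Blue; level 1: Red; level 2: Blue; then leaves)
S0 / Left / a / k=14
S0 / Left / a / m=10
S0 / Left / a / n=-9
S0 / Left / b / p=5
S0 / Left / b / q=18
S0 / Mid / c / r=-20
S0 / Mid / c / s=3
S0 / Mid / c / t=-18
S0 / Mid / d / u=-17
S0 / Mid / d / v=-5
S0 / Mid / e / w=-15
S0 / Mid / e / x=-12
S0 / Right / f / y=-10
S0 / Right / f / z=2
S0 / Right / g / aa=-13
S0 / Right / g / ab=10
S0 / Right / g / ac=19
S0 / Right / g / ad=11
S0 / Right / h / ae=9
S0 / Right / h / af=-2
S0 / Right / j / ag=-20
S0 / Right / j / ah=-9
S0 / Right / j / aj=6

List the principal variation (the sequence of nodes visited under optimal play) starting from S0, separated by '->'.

S0 -> Mid -> e -> w

a (Blue): min(14, 10, -9) = -9
b (Blue): min(5, 18) = 5
Left (Red): max(-9, 5) = 5
c (Blue): min(-20, 3, -18) = -20
d (Blue): min(-17, -5) = -17
e (Blue): min(-15, -12) = -15
Mid (Red): max(-20, -17, -15) = -15
f (Blue): min(-10, 2) = -10
g (Blue): min(-13, 10, 19, 11) = -13
h (Blue): min(9, -2) = -2
j (Blue): min(-20, -9, 6) = -20
Right (Red): max(-10, -13, -2, -20) = -2
S0 (Blue): min(5, -15, -2) = -15
At S0, Blue picks Mid (lowest: -15).
At Mid, Red picks e (highest: -15).
At e, Blue picks w (lowest: -15).
Terminal value -15.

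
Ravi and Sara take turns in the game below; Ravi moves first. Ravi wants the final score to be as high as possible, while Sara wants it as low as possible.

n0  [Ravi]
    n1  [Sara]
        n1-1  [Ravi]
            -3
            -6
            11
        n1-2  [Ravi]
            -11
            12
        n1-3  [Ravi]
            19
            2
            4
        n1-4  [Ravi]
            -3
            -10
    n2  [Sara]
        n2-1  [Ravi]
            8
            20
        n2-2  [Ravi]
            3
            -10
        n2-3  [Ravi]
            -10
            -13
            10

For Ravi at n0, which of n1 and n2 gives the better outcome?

n1-1 (Ravi): max(-3, -6, 11) = 11
n1-2 (Ravi): max(-11, 12) = 12
n1-3 (Ravi): max(19, 2, 4) = 19
n1-4 (Ravi): max(-3, -10) = -3
n1 (Sara): min(11, 12, 19, -3) = -3
n2-1 (Ravi): max(8, 20) = 20
n2-2 (Ravi): max(3, -10) = 3
n2-3 (Ravi): max(-10, -13, 10) = 10
n2 (Sara): min(20, 3, 10) = 3
Ravi prefers the higher value; n1=-3, n2=3. n2 is better since 3 > -3.

n2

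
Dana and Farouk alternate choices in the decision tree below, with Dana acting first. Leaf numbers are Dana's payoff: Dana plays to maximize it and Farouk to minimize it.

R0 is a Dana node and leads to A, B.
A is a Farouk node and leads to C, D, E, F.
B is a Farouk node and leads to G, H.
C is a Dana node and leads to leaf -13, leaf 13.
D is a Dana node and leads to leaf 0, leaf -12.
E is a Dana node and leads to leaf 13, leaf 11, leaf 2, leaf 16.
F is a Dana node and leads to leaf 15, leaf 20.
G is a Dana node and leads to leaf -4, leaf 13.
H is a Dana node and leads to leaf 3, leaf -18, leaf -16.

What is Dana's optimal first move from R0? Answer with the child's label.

B

C (Dana): max(-13, 13) = 13
D (Dana): max(0, -12) = 0
E (Dana): max(13, 11, 2, 16) = 16
F (Dana): max(15, 20) = 20
A (Farouk): min(13, 0, 16, 20) = 0
G (Dana): max(-4, 13) = 13
H (Dana): max(3, -18, -16) = 3
B (Farouk): min(13, 3) = 3
R0 (Dana): max(0, 3) = 3
Dana at R0 wants the highest of {A=0, B=3}, so chooses B.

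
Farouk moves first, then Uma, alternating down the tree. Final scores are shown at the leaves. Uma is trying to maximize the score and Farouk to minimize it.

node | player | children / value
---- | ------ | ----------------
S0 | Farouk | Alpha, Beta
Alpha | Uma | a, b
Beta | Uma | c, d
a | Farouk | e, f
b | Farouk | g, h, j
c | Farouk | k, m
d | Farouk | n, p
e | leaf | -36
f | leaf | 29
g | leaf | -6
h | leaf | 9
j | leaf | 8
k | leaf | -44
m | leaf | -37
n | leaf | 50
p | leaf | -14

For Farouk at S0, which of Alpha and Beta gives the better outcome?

a (Farouk): min(-36, 29) = -36
b (Farouk): min(-6, 9, 8) = -6
Alpha (Uma): max(-36, -6) = -6
c (Farouk): min(-44, -37) = -44
d (Farouk): min(50, -14) = -14
Beta (Uma): max(-44, -14) = -14
Farouk prefers the lower value; Alpha=-6, Beta=-14. Beta is better since -14 < -6.

Beta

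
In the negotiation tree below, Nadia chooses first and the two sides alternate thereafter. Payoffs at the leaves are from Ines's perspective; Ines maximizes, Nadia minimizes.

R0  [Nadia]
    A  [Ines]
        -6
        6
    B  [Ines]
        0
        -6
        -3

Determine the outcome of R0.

0

A (Ines): max(-6, 6) = 6
B (Ines): max(0, -6, -3) = 0
R0 (Nadia): min(6, 0) = 0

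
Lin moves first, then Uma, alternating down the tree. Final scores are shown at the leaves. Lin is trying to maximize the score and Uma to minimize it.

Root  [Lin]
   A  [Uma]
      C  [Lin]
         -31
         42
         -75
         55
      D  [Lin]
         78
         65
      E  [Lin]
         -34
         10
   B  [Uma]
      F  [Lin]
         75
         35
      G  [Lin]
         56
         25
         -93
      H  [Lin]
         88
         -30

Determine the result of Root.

C (Lin): max(-31, 42, -75, 55) = 55
D (Lin): max(78, 65) = 78
E (Lin): max(-34, 10) = 10
A (Uma): min(55, 78, 10) = 10
F (Lin): max(75, 35) = 75
G (Lin): max(56, 25, -93) = 56
H (Lin): max(88, -30) = 88
B (Uma): min(75, 56, 88) = 56
Root (Lin): max(10, 56) = 56

56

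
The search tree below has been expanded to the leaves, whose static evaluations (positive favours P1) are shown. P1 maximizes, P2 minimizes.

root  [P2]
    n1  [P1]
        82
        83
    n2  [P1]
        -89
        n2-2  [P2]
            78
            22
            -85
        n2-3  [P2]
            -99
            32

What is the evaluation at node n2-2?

n2-2 (P2): min(78, 22, -85) = -85

-85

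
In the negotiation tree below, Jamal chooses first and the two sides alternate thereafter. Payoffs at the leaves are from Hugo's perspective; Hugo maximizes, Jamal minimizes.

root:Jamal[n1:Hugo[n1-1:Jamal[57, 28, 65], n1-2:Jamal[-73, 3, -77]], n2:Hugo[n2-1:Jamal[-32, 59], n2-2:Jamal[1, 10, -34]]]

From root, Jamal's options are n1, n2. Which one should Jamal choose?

n2

n1-1 (Jamal): min(57, 28, 65) = 28
n1-2 (Jamal): min(-73, 3, -77) = -77
n1 (Hugo): max(28, -77) = 28
n2-1 (Jamal): min(-32, 59) = -32
n2-2 (Jamal): min(1, 10, -34) = -34
n2 (Hugo): max(-32, -34) = -32
root (Jamal): min(28, -32) = -32
Jamal at root wants the lowest of {n1=28, n2=-32}, so chooses n2.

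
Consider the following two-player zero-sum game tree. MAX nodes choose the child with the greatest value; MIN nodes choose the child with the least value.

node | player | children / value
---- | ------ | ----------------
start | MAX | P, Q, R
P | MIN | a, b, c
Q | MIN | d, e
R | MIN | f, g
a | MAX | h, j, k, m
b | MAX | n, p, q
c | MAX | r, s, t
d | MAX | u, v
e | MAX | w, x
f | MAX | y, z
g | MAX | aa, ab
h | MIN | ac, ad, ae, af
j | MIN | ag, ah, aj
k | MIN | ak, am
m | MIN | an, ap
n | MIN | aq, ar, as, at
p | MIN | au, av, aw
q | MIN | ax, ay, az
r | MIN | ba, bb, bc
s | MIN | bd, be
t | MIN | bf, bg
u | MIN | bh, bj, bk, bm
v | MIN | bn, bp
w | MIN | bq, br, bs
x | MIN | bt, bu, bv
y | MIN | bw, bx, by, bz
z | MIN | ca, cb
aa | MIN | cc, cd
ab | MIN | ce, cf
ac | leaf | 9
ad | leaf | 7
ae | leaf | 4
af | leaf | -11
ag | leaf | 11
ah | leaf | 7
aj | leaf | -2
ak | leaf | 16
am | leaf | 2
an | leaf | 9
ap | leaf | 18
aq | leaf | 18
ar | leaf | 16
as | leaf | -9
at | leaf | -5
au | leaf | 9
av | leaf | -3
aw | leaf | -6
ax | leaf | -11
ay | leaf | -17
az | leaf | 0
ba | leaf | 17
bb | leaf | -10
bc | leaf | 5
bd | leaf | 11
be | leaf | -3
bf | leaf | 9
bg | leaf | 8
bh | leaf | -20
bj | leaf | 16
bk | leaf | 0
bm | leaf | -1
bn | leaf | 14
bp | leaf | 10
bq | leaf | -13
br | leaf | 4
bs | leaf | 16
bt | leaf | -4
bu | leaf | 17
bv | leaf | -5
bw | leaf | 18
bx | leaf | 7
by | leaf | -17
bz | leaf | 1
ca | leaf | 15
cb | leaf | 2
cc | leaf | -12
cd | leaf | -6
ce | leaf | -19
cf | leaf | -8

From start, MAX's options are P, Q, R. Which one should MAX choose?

h (MIN): min(9, 7, 4, -11) = -11
j (MIN): min(11, 7, -2) = -2
k (MIN): min(16, 2) = 2
m (MIN): min(9, 18) = 9
a (MAX): max(-11, -2, 2, 9) = 9
n (MIN): min(18, 16, -9, -5) = -9
p (MIN): min(9, -3, -6) = -6
q (MIN): min(-11, -17, 0) = -17
b (MAX): max(-9, -6, -17) = -6
r (MIN): min(17, -10, 5) = -10
s (MIN): min(11, -3) = -3
t (MIN): min(9, 8) = 8
c (MAX): max(-10, -3, 8) = 8
P (MIN): min(9, -6, 8) = -6
u (MIN): min(-20, 16, 0, -1) = -20
v (MIN): min(14, 10) = 10
d (MAX): max(-20, 10) = 10
w (MIN): min(-13, 4, 16) = -13
x (MIN): min(-4, 17, -5) = -5
e (MAX): max(-13, -5) = -5
Q (MIN): min(10, -5) = -5
y (MIN): min(18, 7, -17, 1) = -17
z (MIN): min(15, 2) = 2
f (MAX): max(-17, 2) = 2
aa (MIN): min(-12, -6) = -12
ab (MIN): min(-19, -8) = -19
g (MAX): max(-12, -19) = -12
R (MIN): min(2, -12) = -12
start (MAX): max(-6, -5, -12) = -5
MAX at start wants the highest of {P=-6, Q=-5, R=-12}, so chooses Q.

Q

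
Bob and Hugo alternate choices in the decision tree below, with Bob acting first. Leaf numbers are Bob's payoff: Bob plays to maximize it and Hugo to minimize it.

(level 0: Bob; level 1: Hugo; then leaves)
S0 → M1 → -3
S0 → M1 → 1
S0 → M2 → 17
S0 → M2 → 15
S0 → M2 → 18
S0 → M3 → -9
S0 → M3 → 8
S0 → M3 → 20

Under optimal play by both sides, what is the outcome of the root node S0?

15

M1 (Hugo): min(-3, 1) = -3
M2 (Hugo): min(17, 15, 18) = 15
M3 (Hugo): min(-9, 8, 20) = -9
S0 (Bob): max(-3, 15, -9) = 15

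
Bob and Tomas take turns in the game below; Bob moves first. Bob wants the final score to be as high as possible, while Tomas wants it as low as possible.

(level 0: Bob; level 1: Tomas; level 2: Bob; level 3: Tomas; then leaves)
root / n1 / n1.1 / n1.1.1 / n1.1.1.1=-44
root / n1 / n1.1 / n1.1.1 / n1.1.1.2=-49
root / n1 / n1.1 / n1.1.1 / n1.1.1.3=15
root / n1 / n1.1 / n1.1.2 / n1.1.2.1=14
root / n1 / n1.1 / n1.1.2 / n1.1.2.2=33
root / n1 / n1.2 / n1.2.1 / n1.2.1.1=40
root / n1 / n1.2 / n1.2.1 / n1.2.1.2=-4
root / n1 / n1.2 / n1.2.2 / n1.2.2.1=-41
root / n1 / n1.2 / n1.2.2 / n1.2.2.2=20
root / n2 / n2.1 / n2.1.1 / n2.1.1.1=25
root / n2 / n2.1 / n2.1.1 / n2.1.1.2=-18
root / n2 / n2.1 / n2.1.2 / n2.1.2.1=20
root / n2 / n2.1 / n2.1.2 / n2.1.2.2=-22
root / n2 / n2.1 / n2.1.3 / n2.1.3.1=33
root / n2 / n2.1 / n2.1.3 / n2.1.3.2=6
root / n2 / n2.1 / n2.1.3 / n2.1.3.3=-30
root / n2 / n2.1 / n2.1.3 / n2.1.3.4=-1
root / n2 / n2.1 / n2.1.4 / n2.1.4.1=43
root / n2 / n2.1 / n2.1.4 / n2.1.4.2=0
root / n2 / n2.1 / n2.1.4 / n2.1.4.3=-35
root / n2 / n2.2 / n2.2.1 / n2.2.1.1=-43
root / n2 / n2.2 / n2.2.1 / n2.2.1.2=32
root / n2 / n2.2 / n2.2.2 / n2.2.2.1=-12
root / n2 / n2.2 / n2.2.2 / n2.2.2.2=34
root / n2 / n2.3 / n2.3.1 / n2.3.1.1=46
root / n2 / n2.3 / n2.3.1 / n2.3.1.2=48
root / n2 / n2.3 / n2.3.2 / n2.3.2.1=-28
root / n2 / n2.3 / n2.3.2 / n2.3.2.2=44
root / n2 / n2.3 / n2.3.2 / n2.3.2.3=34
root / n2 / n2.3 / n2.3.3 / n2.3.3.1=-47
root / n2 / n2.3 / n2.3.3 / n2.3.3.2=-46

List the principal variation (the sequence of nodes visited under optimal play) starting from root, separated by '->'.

n1.1.1 (Tomas): min(-44, -49, 15) = -49
n1.1.2 (Tomas): min(14, 33) = 14
n1.1 (Bob): max(-49, 14) = 14
n1.2.1 (Tomas): min(40, -4) = -4
n1.2.2 (Tomas): min(-41, 20) = -41
n1.2 (Bob): max(-4, -41) = -4
n1 (Tomas): min(14, -4) = -4
n2.1.1 (Tomas): min(25, -18) = -18
n2.1.2 (Tomas): min(20, -22) = -22
n2.1.3 (Tomas): min(33, 6, -30, -1) = -30
n2.1.4 (Tomas): min(43, 0, -35) = -35
n2.1 (Bob): max(-18, -22, -30, -35) = -18
n2.2.1 (Tomas): min(-43, 32) = -43
n2.2.2 (Tomas): min(-12, 34) = -12
n2.2 (Bob): max(-43, -12) = -12
n2.3.1 (Tomas): min(46, 48) = 46
n2.3.2 (Tomas): min(-28, 44, 34) = -28
n2.3.3 (Tomas): min(-47, -46) = -47
n2.3 (Bob): max(46, -28, -47) = 46
n2 (Tomas): min(-18, -12, 46) = -18
root (Bob): max(-4, -18) = -4
At root, Bob picks n1 (highest: -4).
At n1, Tomas picks n1.2 (lowest: -4).
At n1.2, Bob picks n1.2.1 (highest: -4).
At n1.2.1, Tomas picks n1.2.1.2 (lowest: -4).
Terminal value -4.

root -> n1 -> n1.2 -> n1.2.1 -> n1.2.1.2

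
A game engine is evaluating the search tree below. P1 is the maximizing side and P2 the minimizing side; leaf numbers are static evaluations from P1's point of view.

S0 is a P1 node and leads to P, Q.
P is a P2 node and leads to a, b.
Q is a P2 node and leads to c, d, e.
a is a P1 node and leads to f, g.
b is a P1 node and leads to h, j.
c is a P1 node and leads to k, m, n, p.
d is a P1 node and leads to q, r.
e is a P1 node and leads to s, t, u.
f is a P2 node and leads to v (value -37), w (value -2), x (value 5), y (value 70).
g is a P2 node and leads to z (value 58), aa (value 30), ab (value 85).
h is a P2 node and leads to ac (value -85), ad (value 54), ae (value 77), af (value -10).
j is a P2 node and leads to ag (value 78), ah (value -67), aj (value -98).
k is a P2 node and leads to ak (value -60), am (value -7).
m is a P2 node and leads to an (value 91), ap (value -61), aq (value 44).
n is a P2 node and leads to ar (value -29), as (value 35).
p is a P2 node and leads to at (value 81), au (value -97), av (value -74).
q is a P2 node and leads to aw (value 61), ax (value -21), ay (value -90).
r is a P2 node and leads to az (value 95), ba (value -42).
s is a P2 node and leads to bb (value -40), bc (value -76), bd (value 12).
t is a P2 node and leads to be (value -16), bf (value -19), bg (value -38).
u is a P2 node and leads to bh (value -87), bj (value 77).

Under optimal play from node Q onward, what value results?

k (P2): min(-60, -7) = -60
m (P2): min(91, -61, 44) = -61
n (P2): min(-29, 35) = -29
p (P2): min(81, -97, -74) = -97
c (P1): max(-60, -61, -29, -97) = -29
q (P2): min(61, -21, -90) = -90
r (P2): min(95, -42) = -42
d (P1): max(-90, -42) = -42
s (P2): min(-40, -76, 12) = -76
t (P2): min(-16, -19, -38) = -38
u (P2): min(-87, 77) = -87
e (P1): max(-76, -38, -87) = -38
Q (P2): min(-29, -42, -38) = -42

-42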